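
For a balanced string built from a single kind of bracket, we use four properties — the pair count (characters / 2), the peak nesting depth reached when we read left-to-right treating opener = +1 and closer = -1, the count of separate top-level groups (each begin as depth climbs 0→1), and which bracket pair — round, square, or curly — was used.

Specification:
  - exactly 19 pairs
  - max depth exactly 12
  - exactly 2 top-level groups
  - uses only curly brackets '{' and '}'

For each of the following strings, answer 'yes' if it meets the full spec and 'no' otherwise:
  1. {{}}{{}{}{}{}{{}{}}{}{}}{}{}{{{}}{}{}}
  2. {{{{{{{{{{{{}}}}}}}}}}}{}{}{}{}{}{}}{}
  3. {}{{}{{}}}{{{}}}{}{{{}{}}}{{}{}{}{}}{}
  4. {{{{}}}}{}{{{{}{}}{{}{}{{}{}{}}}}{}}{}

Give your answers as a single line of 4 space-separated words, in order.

Answer: no yes no no

Derivation:
String 1 '{{}}{{}{}{}{}{{}{}}{}{}}{}{}{{{}}{}{}}': depth seq [1 2 1 0 1 2 1 2 1 2 1 2 1 2 3 2 3 2 1 2 1 2 1 0 1 0 1 0 1 2 3 2 1 2 1 2 1 0]
  -> pairs=19 depth=3 groups=5 -> no
String 2 '{{{{{{{{{{{{}}}}}}}}}}}{}{}{}{}{}{}}{}': depth seq [1 2 3 4 5 6 7 8 9 10 11 12 11 10 9 8 7 6 5 4 3 2 1 2 1 2 1 2 1 2 1 2 1 2 1 0 1 0]
  -> pairs=19 depth=12 groups=2 -> yes
String 3 '{}{{}{{}}}{{{}}}{}{{{}{}}}{{}{}{}{}}{}': depth seq [1 0 1 2 1 2 3 2 1 0 1 2 3 2 1 0 1 0 1 2 3 2 3 2 1 0 1 2 1 2 1 2 1 2 1 0 1 0]
  -> pairs=19 depth=3 groups=7 -> no
String 4 '{{{{}}}}{}{{{{}{}}{{}{}{{}{}{}}}}{}}{}': depth seq [1 2 3 4 3 2 1 0 1 0 1 2 3 4 3 4 3 2 3 4 3 4 3 4 5 4 5 4 5 4 3 2 1 2 1 0 1 0]
  -> pairs=19 depth=5 groups=4 -> no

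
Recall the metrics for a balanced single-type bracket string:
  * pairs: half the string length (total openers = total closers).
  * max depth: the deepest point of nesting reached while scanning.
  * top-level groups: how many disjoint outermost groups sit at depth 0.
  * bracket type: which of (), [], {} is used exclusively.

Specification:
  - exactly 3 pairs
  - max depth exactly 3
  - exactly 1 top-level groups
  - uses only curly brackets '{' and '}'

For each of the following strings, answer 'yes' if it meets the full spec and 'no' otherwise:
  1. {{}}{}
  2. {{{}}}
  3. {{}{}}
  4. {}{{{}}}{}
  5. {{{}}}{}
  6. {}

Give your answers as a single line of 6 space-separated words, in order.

Answer: no yes no no no no

Derivation:
String 1 '{{}}{}': depth seq [1 2 1 0 1 0]
  -> pairs=3 depth=2 groups=2 -> no
String 2 '{{{}}}': depth seq [1 2 3 2 1 0]
  -> pairs=3 depth=3 groups=1 -> yes
String 3 '{{}{}}': depth seq [1 2 1 2 1 0]
  -> pairs=3 depth=2 groups=1 -> no
String 4 '{}{{{}}}{}': depth seq [1 0 1 2 3 2 1 0 1 0]
  -> pairs=5 depth=3 groups=3 -> no
String 5 '{{{}}}{}': depth seq [1 2 3 2 1 0 1 0]
  -> pairs=4 depth=3 groups=2 -> no
String 6 '{}': depth seq [1 0]
  -> pairs=1 depth=1 groups=1 -> no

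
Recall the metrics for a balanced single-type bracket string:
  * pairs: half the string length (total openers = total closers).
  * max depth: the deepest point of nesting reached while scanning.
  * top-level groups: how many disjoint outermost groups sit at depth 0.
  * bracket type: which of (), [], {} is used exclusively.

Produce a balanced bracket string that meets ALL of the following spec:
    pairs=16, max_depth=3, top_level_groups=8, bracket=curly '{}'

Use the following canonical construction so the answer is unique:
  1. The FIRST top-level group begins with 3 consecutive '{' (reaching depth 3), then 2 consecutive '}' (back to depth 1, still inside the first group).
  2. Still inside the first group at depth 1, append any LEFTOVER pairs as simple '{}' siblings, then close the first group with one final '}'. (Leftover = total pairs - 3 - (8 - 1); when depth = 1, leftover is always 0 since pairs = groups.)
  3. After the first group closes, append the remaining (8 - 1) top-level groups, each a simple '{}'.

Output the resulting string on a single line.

Spec: pairs=16 depth=3 groups=8
Leftover pairs = 16 - 3 - (8-1) = 6
First group: deep chain of depth 3 + 6 sibling pairs
Remaining 7 groups: simple '{}' each

Answer: {{{}}{}{}{}{}{}{}}{}{}{}{}{}{}{}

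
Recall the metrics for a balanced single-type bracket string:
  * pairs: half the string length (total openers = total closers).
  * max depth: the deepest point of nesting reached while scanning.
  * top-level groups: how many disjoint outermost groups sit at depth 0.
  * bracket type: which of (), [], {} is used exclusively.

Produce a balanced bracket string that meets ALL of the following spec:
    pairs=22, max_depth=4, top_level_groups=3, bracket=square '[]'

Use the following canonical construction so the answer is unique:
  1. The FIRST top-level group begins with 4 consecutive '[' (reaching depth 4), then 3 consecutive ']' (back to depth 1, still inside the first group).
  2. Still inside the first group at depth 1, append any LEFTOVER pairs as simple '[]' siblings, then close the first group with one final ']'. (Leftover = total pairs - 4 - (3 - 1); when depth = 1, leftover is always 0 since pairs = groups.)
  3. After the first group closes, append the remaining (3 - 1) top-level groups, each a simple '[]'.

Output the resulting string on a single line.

Answer: [[[[]]][][][][][][][][][][][][][][][][]][][]

Derivation:
Spec: pairs=22 depth=4 groups=3
Leftover pairs = 22 - 4 - (3-1) = 16
First group: deep chain of depth 4 + 16 sibling pairs
Remaining 2 groups: simple '[]' each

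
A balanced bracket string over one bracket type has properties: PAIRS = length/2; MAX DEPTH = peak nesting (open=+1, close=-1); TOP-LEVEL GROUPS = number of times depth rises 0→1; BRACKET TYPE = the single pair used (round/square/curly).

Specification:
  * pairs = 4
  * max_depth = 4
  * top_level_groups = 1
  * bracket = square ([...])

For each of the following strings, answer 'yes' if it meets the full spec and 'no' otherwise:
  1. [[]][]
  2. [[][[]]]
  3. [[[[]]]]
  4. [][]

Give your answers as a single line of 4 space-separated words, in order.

String 1 '[[]][]': depth seq [1 2 1 0 1 0]
  -> pairs=3 depth=2 groups=2 -> no
String 2 '[[][[]]]': depth seq [1 2 1 2 3 2 1 0]
  -> pairs=4 depth=3 groups=1 -> no
String 3 '[[[[]]]]': depth seq [1 2 3 4 3 2 1 0]
  -> pairs=4 depth=4 groups=1 -> yes
String 4 '[][]': depth seq [1 0 1 0]
  -> pairs=2 depth=1 groups=2 -> no

Answer: no no yes no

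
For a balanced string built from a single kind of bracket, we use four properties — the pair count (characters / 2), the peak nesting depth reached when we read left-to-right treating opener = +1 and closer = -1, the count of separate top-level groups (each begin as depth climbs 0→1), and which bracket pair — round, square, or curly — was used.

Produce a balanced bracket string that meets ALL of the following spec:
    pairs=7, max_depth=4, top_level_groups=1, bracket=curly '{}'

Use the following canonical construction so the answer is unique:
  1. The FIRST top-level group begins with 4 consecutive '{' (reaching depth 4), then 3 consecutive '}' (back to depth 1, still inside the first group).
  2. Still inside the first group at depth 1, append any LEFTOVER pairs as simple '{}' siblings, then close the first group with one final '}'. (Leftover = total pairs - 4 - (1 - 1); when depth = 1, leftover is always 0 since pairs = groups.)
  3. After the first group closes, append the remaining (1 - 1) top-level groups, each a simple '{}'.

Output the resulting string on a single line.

Answer: {{{{}}}{}{}{}}

Derivation:
Spec: pairs=7 depth=4 groups=1
Leftover pairs = 7 - 4 - (1-1) = 3
First group: deep chain of depth 4 + 3 sibling pairs
Remaining 0 groups: simple '{}' each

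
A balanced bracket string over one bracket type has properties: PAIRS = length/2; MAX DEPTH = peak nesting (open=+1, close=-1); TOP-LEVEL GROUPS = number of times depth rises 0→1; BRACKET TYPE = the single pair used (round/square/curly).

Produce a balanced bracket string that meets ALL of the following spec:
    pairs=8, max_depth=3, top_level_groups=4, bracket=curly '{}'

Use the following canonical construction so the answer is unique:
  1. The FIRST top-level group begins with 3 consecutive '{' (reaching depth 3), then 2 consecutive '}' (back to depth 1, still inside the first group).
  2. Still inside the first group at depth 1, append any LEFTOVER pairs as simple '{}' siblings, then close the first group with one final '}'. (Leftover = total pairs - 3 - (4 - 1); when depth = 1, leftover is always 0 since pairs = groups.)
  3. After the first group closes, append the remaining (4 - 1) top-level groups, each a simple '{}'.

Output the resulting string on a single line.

Spec: pairs=8 depth=3 groups=4
Leftover pairs = 8 - 3 - (4-1) = 2
First group: deep chain of depth 3 + 2 sibling pairs
Remaining 3 groups: simple '{}' each

Answer: {{{}}{}{}}{}{}{}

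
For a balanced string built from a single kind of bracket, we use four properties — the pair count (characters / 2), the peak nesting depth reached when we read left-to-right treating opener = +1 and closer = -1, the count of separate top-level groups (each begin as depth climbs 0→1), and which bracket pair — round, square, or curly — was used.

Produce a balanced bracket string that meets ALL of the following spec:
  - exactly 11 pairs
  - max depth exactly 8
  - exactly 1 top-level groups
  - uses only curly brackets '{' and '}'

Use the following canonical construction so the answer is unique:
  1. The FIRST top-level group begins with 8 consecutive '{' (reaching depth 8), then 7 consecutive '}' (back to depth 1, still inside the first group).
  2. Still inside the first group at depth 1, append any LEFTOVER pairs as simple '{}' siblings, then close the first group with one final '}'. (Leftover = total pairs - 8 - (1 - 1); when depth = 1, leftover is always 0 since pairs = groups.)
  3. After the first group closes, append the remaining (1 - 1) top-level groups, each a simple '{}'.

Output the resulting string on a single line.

Answer: {{{{{{{{}}}}}}}{}{}{}}

Derivation:
Spec: pairs=11 depth=8 groups=1
Leftover pairs = 11 - 8 - (1-1) = 3
First group: deep chain of depth 8 + 3 sibling pairs
Remaining 0 groups: simple '{}' each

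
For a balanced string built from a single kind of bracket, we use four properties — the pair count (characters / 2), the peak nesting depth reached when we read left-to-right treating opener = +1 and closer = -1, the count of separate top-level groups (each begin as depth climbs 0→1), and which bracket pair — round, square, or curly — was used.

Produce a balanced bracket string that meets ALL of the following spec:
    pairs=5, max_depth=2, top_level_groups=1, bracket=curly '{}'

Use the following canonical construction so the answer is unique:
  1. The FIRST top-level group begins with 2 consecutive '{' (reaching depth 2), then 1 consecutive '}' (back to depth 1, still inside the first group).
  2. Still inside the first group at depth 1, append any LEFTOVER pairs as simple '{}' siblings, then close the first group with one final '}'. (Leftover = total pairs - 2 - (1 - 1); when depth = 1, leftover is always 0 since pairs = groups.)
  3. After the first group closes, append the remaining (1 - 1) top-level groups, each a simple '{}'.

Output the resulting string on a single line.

Answer: {{}{}{}{}}

Derivation:
Spec: pairs=5 depth=2 groups=1
Leftover pairs = 5 - 2 - (1-1) = 3
First group: deep chain of depth 2 + 3 sibling pairs
Remaining 0 groups: simple '{}' each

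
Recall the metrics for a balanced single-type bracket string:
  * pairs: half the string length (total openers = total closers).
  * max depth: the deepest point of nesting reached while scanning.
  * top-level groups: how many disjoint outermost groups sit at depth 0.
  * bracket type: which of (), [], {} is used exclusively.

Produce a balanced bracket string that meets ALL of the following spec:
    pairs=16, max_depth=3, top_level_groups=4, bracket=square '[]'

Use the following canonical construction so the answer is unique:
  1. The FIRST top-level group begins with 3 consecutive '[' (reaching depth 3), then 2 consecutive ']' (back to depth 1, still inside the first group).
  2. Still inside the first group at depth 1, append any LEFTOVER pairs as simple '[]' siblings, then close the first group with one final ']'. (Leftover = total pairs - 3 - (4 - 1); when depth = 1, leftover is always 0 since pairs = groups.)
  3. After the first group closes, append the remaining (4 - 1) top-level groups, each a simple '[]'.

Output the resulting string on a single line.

Answer: [[[]][][][][][][][][][][]][][][]

Derivation:
Spec: pairs=16 depth=3 groups=4
Leftover pairs = 16 - 3 - (4-1) = 10
First group: deep chain of depth 3 + 10 sibling pairs
Remaining 3 groups: simple '[]' each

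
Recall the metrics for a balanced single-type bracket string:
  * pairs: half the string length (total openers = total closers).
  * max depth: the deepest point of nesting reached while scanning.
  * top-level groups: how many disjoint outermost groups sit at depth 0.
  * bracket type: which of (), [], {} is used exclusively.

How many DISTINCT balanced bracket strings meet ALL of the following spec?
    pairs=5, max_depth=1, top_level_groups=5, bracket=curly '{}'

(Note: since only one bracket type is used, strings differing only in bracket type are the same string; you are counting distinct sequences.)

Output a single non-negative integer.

Answer: 1

Derivation:
Spec: pairs=5 depth=1 groups=5
Count(depth <= 1) = 1
Count(depth <= 0) = 0
Count(depth == 1) = 1 - 0 = 1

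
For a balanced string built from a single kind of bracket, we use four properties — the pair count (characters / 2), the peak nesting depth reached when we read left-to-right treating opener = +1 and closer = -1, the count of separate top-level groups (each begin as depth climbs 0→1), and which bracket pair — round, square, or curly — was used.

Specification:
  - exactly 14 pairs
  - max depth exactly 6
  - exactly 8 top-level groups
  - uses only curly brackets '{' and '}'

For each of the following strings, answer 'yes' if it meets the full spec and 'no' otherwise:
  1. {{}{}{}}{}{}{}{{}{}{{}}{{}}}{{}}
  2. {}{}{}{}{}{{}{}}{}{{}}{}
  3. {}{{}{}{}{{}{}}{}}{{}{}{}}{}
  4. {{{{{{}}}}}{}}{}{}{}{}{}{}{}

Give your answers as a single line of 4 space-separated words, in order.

Answer: no no no yes

Derivation:
String 1 '{{}{}{}}{}{}{}{{}{}{{}}{{}}}{{}}': depth seq [1 2 1 2 1 2 1 0 1 0 1 0 1 0 1 2 1 2 1 2 3 2 1 2 3 2 1 0 1 2 1 0]
  -> pairs=16 depth=3 groups=6 -> no
String 2 '{}{}{}{}{}{{}{}}{}{{}}{}': depth seq [1 0 1 0 1 0 1 0 1 0 1 2 1 2 1 0 1 0 1 2 1 0 1 0]
  -> pairs=12 depth=2 groups=9 -> no
String 3 '{}{{}{}{}{{}{}}{}}{{}{}{}}{}': depth seq [1 0 1 2 1 2 1 2 1 2 3 2 3 2 1 2 1 0 1 2 1 2 1 2 1 0 1 0]
  -> pairs=14 depth=3 groups=4 -> no
String 4 '{{{{{{}}}}}{}}{}{}{}{}{}{}{}': depth seq [1 2 3 4 5 6 5 4 3 2 1 2 1 0 1 0 1 0 1 0 1 0 1 0 1 0 1 0]
  -> pairs=14 depth=6 groups=8 -> yes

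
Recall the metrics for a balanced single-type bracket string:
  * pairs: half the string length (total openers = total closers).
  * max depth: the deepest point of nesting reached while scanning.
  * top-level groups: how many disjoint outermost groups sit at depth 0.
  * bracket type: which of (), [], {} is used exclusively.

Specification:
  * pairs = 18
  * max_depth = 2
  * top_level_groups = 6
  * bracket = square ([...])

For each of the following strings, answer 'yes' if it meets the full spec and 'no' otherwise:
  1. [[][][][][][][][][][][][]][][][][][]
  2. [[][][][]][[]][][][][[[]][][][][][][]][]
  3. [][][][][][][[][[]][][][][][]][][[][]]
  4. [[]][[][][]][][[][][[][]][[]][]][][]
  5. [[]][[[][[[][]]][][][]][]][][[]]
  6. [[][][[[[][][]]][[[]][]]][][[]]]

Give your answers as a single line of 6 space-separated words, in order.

Answer: yes no no no no no

Derivation:
String 1 '[[][][][][][][][][][][][]][][][][][]': depth seq [1 2 1 2 1 2 1 2 1 2 1 2 1 2 1 2 1 2 1 2 1 2 1 2 1 0 1 0 1 0 1 0 1 0 1 0]
  -> pairs=18 depth=2 groups=6 -> yes
String 2 '[[][][][]][[]][][][][[[]][][][][][][]][]': depth seq [1 2 1 2 1 2 1 2 1 0 1 2 1 0 1 0 1 0 1 0 1 2 3 2 1 2 1 2 1 2 1 2 1 2 1 2 1 0 1 0]
  -> pairs=20 depth=3 groups=7 -> no
String 3 '[][][][][][][[][[]][][][][][]][][[][]]': depth seq [1 0 1 0 1 0 1 0 1 0 1 0 1 2 1 2 3 2 1 2 1 2 1 2 1 2 1 2 1 0 1 0 1 2 1 2 1 0]
  -> pairs=19 depth=3 groups=9 -> no
String 4 '[[]][[][][]][][[][][[][]][[]][]][][]': depth seq [1 2 1 0 1 2 1 2 1 2 1 0 1 0 1 2 1 2 1 2 3 2 3 2 1 2 3 2 1 2 1 0 1 0 1 0]
  -> pairs=18 depth=3 groups=6 -> no
String 5 '[[]][[[][[[][]]][][][]][]][][[]]': depth seq [1 2 1 0 1 2 3 2 3 4 5 4 5 4 3 2 3 2 3 2 3 2 1 2 1 0 1 0 1 2 1 0]
  -> pairs=16 depth=5 groups=4 -> no
String 6 '[[][][[[[][][]]][[[]][]]][][[]]]': depth seq [1 2 1 2 1 2 3 4 5 4 5 4 5 4 3 2 3 4 5 4 3 4 3 2 1 2 1 2 3 2 1 0]
  -> pairs=16 depth=5 groups=1 -> no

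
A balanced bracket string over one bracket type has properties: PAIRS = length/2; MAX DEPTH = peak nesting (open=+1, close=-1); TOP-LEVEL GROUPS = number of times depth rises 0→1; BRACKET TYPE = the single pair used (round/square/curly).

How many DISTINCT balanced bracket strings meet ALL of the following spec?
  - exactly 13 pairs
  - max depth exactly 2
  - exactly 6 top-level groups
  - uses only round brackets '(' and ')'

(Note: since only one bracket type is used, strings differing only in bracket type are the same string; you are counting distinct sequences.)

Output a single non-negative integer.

Spec: pairs=13 depth=2 groups=6
Count(depth <= 2) = 792
Count(depth <= 1) = 0
Count(depth == 2) = 792 - 0 = 792

Answer: 792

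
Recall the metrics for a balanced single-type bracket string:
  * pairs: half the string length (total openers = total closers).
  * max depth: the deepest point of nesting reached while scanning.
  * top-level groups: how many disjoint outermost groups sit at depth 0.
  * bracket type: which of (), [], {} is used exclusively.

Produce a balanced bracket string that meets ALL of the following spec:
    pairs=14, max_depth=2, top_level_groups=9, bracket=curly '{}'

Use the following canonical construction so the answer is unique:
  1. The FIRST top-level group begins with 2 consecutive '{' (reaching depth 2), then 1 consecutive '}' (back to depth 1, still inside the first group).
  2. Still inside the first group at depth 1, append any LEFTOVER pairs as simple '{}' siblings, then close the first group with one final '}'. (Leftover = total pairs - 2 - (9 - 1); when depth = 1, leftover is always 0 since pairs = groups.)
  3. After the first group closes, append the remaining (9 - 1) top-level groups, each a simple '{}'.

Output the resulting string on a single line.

Spec: pairs=14 depth=2 groups=9
Leftover pairs = 14 - 2 - (9-1) = 4
First group: deep chain of depth 2 + 4 sibling pairs
Remaining 8 groups: simple '{}' each

Answer: {{}{}{}{}{}}{}{}{}{}{}{}{}{}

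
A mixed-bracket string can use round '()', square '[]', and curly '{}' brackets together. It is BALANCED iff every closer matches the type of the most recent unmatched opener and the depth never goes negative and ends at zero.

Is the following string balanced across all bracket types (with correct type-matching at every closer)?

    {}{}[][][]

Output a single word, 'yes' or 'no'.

Answer: yes

Derivation:
pos 0: push '{'; stack = {
pos 1: '}' matches '{'; pop; stack = (empty)
pos 2: push '{'; stack = {
pos 3: '}' matches '{'; pop; stack = (empty)
pos 4: push '['; stack = [
pos 5: ']' matches '['; pop; stack = (empty)
pos 6: push '['; stack = [
pos 7: ']' matches '['; pop; stack = (empty)
pos 8: push '['; stack = [
pos 9: ']' matches '['; pop; stack = (empty)
end: stack empty → VALID
Verdict: properly nested → yes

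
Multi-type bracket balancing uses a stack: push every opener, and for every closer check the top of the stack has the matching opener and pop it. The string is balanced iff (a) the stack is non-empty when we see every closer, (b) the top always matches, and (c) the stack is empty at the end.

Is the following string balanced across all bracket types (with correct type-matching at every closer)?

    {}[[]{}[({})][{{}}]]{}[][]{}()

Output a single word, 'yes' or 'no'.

Answer: yes

Derivation:
pos 0: push '{'; stack = {
pos 1: '}' matches '{'; pop; stack = (empty)
pos 2: push '['; stack = [
pos 3: push '['; stack = [[
pos 4: ']' matches '['; pop; stack = [
pos 5: push '{'; stack = [{
pos 6: '}' matches '{'; pop; stack = [
pos 7: push '['; stack = [[
pos 8: push '('; stack = [[(
pos 9: push '{'; stack = [[({
pos 10: '}' matches '{'; pop; stack = [[(
pos 11: ')' matches '('; pop; stack = [[
pos 12: ']' matches '['; pop; stack = [
pos 13: push '['; stack = [[
pos 14: push '{'; stack = [[{
pos 15: push '{'; stack = [[{{
pos 16: '}' matches '{'; pop; stack = [[{
pos 17: '}' matches '{'; pop; stack = [[
pos 18: ']' matches '['; pop; stack = [
pos 19: ']' matches '['; pop; stack = (empty)
pos 20: push '{'; stack = {
pos 21: '}' matches '{'; pop; stack = (empty)
pos 22: push '['; stack = [
pos 23: ']' matches '['; pop; stack = (empty)
pos 24: push '['; stack = [
pos 25: ']' matches '['; pop; stack = (empty)
pos 26: push '{'; stack = {
pos 27: '}' matches '{'; pop; stack = (empty)
pos 28: push '('; stack = (
pos 29: ')' matches '('; pop; stack = (empty)
end: stack empty → VALID
Verdict: properly nested → yes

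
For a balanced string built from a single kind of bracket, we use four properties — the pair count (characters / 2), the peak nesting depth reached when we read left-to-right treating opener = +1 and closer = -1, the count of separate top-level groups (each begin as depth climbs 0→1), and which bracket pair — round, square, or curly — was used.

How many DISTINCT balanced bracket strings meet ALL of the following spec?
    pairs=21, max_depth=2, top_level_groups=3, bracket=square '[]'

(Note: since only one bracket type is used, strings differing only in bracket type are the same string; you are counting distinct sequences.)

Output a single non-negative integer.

Answer: 190

Derivation:
Spec: pairs=21 depth=2 groups=3
Count(depth <= 2) = 190
Count(depth <= 1) = 0
Count(depth == 2) = 190 - 0 = 190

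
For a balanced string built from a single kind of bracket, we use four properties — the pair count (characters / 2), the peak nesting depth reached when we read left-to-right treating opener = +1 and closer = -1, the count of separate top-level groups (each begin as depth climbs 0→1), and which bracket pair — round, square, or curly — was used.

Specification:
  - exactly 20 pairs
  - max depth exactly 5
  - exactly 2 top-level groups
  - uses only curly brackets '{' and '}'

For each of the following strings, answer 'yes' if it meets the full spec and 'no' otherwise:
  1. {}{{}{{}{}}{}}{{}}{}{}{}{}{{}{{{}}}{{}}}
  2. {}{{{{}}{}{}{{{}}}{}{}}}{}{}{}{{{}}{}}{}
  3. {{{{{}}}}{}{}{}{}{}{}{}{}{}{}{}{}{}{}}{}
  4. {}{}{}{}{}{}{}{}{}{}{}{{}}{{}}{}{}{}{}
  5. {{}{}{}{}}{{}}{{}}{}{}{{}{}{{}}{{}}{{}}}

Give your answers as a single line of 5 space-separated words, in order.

Answer: no no yes no no

Derivation:
String 1 '{}{{}{{}{}}{}}{{}}{}{}{}{}{{}{{{}}}{{}}}': depth seq [1 0 1 2 1 2 3 2 3 2 1 2 1 0 1 2 1 0 1 0 1 0 1 0 1 0 1 2 1 2 3 4 3 2 1 2 3 2 1 0]
  -> pairs=20 depth=4 groups=8 -> no
String 2 '{}{{{{}}{}{}{{{}}}{}{}}}{}{}{}{{{}}{}}{}': depth seq [1 0 1 2 3 4 3 2 3 2 3 2 3 4 5 4 3 2 3 2 3 2 1 0 1 0 1 0 1 0 1 2 3 2 1 2 1 0 1 0]
  -> pairs=20 depth=5 groups=7 -> no
String 3 '{{{{{}}}}{}{}{}{}{}{}{}{}{}{}{}{}{}{}}{}': depth seq [1 2 3 4 5 4 3 2 1 2 1 2 1 2 1 2 1 2 1 2 1 2 1 2 1 2 1 2 1 2 1 2 1 2 1 2 1 0 1 0]
  -> pairs=20 depth=5 groups=2 -> yes
String 4 '{}{}{}{}{}{}{}{}{}{}{}{{}}{{}}{}{}{}{}': depth seq [1 0 1 0 1 0 1 0 1 0 1 0 1 0 1 0 1 0 1 0 1 0 1 2 1 0 1 2 1 0 1 0 1 0 1 0 1 0]
  -> pairs=19 depth=2 groups=17 -> no
String 5 '{{}{}{}{}}{{}}{{}}{}{}{{}{}{{}}{{}}{{}}}': depth seq [1 2 1 2 1 2 1 2 1 0 1 2 1 0 1 2 1 0 1 0 1 0 1 2 1 2 1 2 3 2 1 2 3 2 1 2 3 2 1 0]
  -> pairs=20 depth=3 groups=6 -> no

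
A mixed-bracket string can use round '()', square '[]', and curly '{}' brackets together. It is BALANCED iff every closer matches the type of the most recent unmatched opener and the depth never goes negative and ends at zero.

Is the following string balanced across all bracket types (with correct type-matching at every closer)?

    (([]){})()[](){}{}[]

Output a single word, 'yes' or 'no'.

Answer: yes

Derivation:
pos 0: push '('; stack = (
pos 1: push '('; stack = ((
pos 2: push '['; stack = (([
pos 3: ']' matches '['; pop; stack = ((
pos 4: ')' matches '('; pop; stack = (
pos 5: push '{'; stack = ({
pos 6: '}' matches '{'; pop; stack = (
pos 7: ')' matches '('; pop; stack = (empty)
pos 8: push '('; stack = (
pos 9: ')' matches '('; pop; stack = (empty)
pos 10: push '['; stack = [
pos 11: ']' matches '['; pop; stack = (empty)
pos 12: push '('; stack = (
pos 13: ')' matches '('; pop; stack = (empty)
pos 14: push '{'; stack = {
pos 15: '}' matches '{'; pop; stack = (empty)
pos 16: push '{'; stack = {
pos 17: '}' matches '{'; pop; stack = (empty)
pos 18: push '['; stack = [
pos 19: ']' matches '['; pop; stack = (empty)
end: stack empty → VALID
Verdict: properly nested → yes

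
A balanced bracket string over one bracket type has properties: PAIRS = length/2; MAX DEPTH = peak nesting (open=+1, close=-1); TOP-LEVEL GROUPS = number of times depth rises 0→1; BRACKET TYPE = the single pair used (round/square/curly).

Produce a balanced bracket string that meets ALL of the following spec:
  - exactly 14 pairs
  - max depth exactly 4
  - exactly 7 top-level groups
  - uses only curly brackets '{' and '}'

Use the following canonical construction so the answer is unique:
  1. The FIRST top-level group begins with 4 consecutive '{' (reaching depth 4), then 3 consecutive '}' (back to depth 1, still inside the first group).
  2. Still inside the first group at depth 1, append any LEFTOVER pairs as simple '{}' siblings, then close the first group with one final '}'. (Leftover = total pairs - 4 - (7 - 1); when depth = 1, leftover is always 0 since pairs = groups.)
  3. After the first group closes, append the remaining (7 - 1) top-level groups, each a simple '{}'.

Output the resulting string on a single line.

Spec: pairs=14 depth=4 groups=7
Leftover pairs = 14 - 4 - (7-1) = 4
First group: deep chain of depth 4 + 4 sibling pairs
Remaining 6 groups: simple '{}' each

Answer: {{{{}}}{}{}{}{}}{}{}{}{}{}{}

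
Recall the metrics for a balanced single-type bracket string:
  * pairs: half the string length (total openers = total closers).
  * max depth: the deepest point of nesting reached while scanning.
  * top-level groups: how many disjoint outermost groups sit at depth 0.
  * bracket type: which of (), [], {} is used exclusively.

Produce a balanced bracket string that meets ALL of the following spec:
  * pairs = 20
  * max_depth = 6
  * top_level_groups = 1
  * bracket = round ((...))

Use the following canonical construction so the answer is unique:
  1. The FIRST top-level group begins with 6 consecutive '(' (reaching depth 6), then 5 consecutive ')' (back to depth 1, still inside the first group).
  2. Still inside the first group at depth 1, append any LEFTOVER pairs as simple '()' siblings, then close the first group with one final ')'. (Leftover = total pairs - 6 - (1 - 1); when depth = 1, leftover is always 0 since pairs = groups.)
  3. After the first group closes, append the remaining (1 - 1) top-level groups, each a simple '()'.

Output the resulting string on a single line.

Answer: (((((()))))()()()()()()()()()()()()()())

Derivation:
Spec: pairs=20 depth=6 groups=1
Leftover pairs = 20 - 6 - (1-1) = 14
First group: deep chain of depth 6 + 14 sibling pairs
Remaining 0 groups: simple '()' each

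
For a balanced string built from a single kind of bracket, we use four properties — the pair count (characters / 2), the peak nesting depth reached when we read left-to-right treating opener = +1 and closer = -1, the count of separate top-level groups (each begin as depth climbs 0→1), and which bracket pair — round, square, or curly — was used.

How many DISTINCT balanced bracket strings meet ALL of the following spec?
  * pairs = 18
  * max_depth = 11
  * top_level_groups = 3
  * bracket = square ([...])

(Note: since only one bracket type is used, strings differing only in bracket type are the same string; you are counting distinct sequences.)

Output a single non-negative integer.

Answer: 323640

Derivation:
Spec: pairs=18 depth=11 groups=3
Count(depth <= 11) = 94207512
Count(depth <= 10) = 93883872
Count(depth == 11) = 94207512 - 93883872 = 323640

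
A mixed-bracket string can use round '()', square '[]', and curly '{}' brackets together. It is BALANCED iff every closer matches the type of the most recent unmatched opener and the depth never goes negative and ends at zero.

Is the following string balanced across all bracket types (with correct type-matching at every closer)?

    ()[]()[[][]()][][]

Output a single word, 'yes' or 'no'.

Answer: yes

Derivation:
pos 0: push '('; stack = (
pos 1: ')' matches '('; pop; stack = (empty)
pos 2: push '['; stack = [
pos 3: ']' matches '['; pop; stack = (empty)
pos 4: push '('; stack = (
pos 5: ')' matches '('; pop; stack = (empty)
pos 6: push '['; stack = [
pos 7: push '['; stack = [[
pos 8: ']' matches '['; pop; stack = [
pos 9: push '['; stack = [[
pos 10: ']' matches '['; pop; stack = [
pos 11: push '('; stack = [(
pos 12: ')' matches '('; pop; stack = [
pos 13: ']' matches '['; pop; stack = (empty)
pos 14: push '['; stack = [
pos 15: ']' matches '['; pop; stack = (empty)
pos 16: push '['; stack = [
pos 17: ']' matches '['; pop; stack = (empty)
end: stack empty → VALID
Verdict: properly nested → yes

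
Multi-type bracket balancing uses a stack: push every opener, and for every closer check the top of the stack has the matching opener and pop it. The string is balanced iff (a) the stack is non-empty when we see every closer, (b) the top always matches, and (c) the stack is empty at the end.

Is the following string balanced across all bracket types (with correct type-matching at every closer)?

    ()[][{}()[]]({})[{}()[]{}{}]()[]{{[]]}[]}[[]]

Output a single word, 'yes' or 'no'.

pos 0: push '('; stack = (
pos 1: ')' matches '('; pop; stack = (empty)
pos 2: push '['; stack = [
pos 3: ']' matches '['; pop; stack = (empty)
pos 4: push '['; stack = [
pos 5: push '{'; stack = [{
pos 6: '}' matches '{'; pop; stack = [
pos 7: push '('; stack = [(
pos 8: ')' matches '('; pop; stack = [
pos 9: push '['; stack = [[
pos 10: ']' matches '['; pop; stack = [
pos 11: ']' matches '['; pop; stack = (empty)
pos 12: push '('; stack = (
pos 13: push '{'; stack = ({
pos 14: '}' matches '{'; pop; stack = (
pos 15: ')' matches '('; pop; stack = (empty)
pos 16: push '['; stack = [
pos 17: push '{'; stack = [{
pos 18: '}' matches '{'; pop; stack = [
pos 19: push '('; stack = [(
pos 20: ')' matches '('; pop; stack = [
pos 21: push '['; stack = [[
pos 22: ']' matches '['; pop; stack = [
pos 23: push '{'; stack = [{
pos 24: '}' matches '{'; pop; stack = [
pos 25: push '{'; stack = [{
pos 26: '}' matches '{'; pop; stack = [
pos 27: ']' matches '['; pop; stack = (empty)
pos 28: push '('; stack = (
pos 29: ')' matches '('; pop; stack = (empty)
pos 30: push '['; stack = [
pos 31: ']' matches '['; pop; stack = (empty)
pos 32: push '{'; stack = {
pos 33: push '{'; stack = {{
pos 34: push '['; stack = {{[
pos 35: ']' matches '['; pop; stack = {{
pos 36: saw closer ']' but top of stack is '{' (expected '}') → INVALID
Verdict: type mismatch at position 36: ']' closes '{' → no

Answer: no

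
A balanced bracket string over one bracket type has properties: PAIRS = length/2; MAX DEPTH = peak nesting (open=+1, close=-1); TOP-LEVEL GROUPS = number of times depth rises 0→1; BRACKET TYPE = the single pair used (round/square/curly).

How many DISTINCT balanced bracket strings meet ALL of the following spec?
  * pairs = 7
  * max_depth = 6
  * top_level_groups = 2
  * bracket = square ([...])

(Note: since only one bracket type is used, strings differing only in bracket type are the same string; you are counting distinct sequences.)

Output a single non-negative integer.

Spec: pairs=7 depth=6 groups=2
Count(depth <= 6) = 132
Count(depth <= 5) = 130
Count(depth == 6) = 132 - 130 = 2

Answer: 2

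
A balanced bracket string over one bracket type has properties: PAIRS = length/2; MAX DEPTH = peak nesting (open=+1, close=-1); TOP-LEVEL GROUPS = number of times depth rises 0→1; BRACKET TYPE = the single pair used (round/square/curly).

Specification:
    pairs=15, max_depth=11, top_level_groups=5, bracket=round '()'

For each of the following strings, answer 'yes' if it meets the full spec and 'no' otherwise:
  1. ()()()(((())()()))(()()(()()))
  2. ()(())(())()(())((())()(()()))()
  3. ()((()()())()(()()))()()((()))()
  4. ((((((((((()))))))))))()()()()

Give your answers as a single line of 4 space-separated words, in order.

String 1 '()()()(((())()()))(()()(()()))': depth seq [1 0 1 0 1 0 1 2 3 4 3 2 3 2 3 2 1 0 1 2 1 2 1 2 3 2 3 2 1 0]
  -> pairs=15 depth=4 groups=5 -> no
String 2 '()(())(())()(())((())()(()()))()': depth seq [1 0 1 2 1 0 1 2 1 0 1 0 1 2 1 0 1 2 3 2 1 2 1 2 3 2 3 2 1 0 1 0]
  -> pairs=16 depth=3 groups=7 -> no
String 3 '()((()()())()(()()))()()((()))()': depth seq [1 0 1 2 3 2 3 2 3 2 1 2 1 2 3 2 3 2 1 0 1 0 1 0 1 2 3 2 1 0 1 0]
  -> pairs=16 depth=3 groups=6 -> no
String 4 '((((((((((()))))))))))()()()()': depth seq [1 2 3 4 5 6 7 8 9 10 11 10 9 8 7 6 5 4 3 2 1 0 1 0 1 0 1 0 1 0]
  -> pairs=15 depth=11 groups=5 -> yes

Answer: no no no yes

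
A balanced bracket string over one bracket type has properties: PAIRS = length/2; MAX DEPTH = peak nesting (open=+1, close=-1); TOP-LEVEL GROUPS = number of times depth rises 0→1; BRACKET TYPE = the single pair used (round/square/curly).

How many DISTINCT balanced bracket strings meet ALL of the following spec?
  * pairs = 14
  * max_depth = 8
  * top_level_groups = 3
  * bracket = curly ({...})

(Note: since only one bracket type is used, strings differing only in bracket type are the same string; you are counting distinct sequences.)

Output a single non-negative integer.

Spec: pairs=14 depth=8 groups=3
Count(depth <= 8) = 530400
Count(depth <= 7) = 514326
Count(depth == 8) = 530400 - 514326 = 16074

Answer: 16074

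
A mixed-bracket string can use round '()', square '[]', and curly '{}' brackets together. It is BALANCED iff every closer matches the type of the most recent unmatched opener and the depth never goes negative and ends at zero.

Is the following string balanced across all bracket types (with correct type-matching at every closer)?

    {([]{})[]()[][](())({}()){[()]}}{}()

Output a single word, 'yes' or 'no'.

pos 0: push '{'; stack = {
pos 1: push '('; stack = {(
pos 2: push '['; stack = {([
pos 3: ']' matches '['; pop; stack = {(
pos 4: push '{'; stack = {({
pos 5: '}' matches '{'; pop; stack = {(
pos 6: ')' matches '('; pop; stack = {
pos 7: push '['; stack = {[
pos 8: ']' matches '['; pop; stack = {
pos 9: push '('; stack = {(
pos 10: ')' matches '('; pop; stack = {
pos 11: push '['; stack = {[
pos 12: ']' matches '['; pop; stack = {
pos 13: push '['; stack = {[
pos 14: ']' matches '['; pop; stack = {
pos 15: push '('; stack = {(
pos 16: push '('; stack = {((
pos 17: ')' matches '('; pop; stack = {(
pos 18: ')' matches '('; pop; stack = {
pos 19: push '('; stack = {(
pos 20: push '{'; stack = {({
pos 21: '}' matches '{'; pop; stack = {(
pos 22: push '('; stack = {((
pos 23: ')' matches '('; pop; stack = {(
pos 24: ')' matches '('; pop; stack = {
pos 25: push '{'; stack = {{
pos 26: push '['; stack = {{[
pos 27: push '('; stack = {{[(
pos 28: ')' matches '('; pop; stack = {{[
pos 29: ']' matches '['; pop; stack = {{
pos 30: '}' matches '{'; pop; stack = {
pos 31: '}' matches '{'; pop; stack = (empty)
pos 32: push '{'; stack = {
pos 33: '}' matches '{'; pop; stack = (empty)
pos 34: push '('; stack = (
pos 35: ')' matches '('; pop; stack = (empty)
end: stack empty → VALID
Verdict: properly nested → yes

Answer: yes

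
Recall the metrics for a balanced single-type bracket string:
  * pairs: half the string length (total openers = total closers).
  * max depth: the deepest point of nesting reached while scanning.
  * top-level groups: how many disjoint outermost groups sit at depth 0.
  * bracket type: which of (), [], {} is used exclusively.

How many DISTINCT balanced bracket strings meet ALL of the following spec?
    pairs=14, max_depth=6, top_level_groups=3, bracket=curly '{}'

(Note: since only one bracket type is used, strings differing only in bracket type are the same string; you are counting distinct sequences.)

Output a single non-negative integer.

Spec: pairs=14 depth=6 groups=3
Count(depth <= 6) = 465060
Count(depth <= 5) = 354306
Count(depth == 6) = 465060 - 354306 = 110754

Answer: 110754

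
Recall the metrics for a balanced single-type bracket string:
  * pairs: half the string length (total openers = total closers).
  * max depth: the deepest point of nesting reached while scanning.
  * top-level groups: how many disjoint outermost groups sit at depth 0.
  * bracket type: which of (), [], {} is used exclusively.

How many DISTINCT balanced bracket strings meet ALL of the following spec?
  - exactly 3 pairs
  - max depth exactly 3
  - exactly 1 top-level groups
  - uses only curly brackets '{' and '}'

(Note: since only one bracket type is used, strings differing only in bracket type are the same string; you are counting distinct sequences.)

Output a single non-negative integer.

Answer: 1

Derivation:
Spec: pairs=3 depth=3 groups=1
Count(depth <= 3) = 2
Count(depth <= 2) = 1
Count(depth == 3) = 2 - 1 = 1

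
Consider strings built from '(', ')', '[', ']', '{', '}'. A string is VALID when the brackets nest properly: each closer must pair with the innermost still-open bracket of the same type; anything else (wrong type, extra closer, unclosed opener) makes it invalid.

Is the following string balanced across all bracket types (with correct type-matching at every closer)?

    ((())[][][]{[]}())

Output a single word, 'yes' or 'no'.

Answer: yes

Derivation:
pos 0: push '('; stack = (
pos 1: push '('; stack = ((
pos 2: push '('; stack = (((
pos 3: ')' matches '('; pop; stack = ((
pos 4: ')' matches '('; pop; stack = (
pos 5: push '['; stack = ([
pos 6: ']' matches '['; pop; stack = (
pos 7: push '['; stack = ([
pos 8: ']' matches '['; pop; stack = (
pos 9: push '['; stack = ([
pos 10: ']' matches '['; pop; stack = (
pos 11: push '{'; stack = ({
pos 12: push '['; stack = ({[
pos 13: ']' matches '['; pop; stack = ({
pos 14: '}' matches '{'; pop; stack = (
pos 15: push '('; stack = ((
pos 16: ')' matches '('; pop; stack = (
pos 17: ')' matches '('; pop; stack = (empty)
end: stack empty → VALID
Verdict: properly nested → yes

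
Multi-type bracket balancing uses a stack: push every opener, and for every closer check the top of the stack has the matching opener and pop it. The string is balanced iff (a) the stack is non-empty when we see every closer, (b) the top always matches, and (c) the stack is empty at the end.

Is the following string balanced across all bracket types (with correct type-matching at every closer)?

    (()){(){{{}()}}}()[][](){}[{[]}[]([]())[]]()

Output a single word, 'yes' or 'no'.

pos 0: push '('; stack = (
pos 1: push '('; stack = ((
pos 2: ')' matches '('; pop; stack = (
pos 3: ')' matches '('; pop; stack = (empty)
pos 4: push '{'; stack = {
pos 5: push '('; stack = {(
pos 6: ')' matches '('; pop; stack = {
pos 7: push '{'; stack = {{
pos 8: push '{'; stack = {{{
pos 9: push '{'; stack = {{{{
pos 10: '}' matches '{'; pop; stack = {{{
pos 11: push '('; stack = {{{(
pos 12: ')' matches '('; pop; stack = {{{
pos 13: '}' matches '{'; pop; stack = {{
pos 14: '}' matches '{'; pop; stack = {
pos 15: '}' matches '{'; pop; stack = (empty)
pos 16: push '('; stack = (
pos 17: ')' matches '('; pop; stack = (empty)
pos 18: push '['; stack = [
pos 19: ']' matches '['; pop; stack = (empty)
pos 20: push '['; stack = [
pos 21: ']' matches '['; pop; stack = (empty)
pos 22: push '('; stack = (
pos 23: ')' matches '('; pop; stack = (empty)
pos 24: push '{'; stack = {
pos 25: '}' matches '{'; pop; stack = (empty)
pos 26: push '['; stack = [
pos 27: push '{'; stack = [{
pos 28: push '['; stack = [{[
pos 29: ']' matches '['; pop; stack = [{
pos 30: '}' matches '{'; pop; stack = [
pos 31: push '['; stack = [[
pos 32: ']' matches '['; pop; stack = [
pos 33: push '('; stack = [(
pos 34: push '['; stack = [([
pos 35: ']' matches '['; pop; stack = [(
pos 36: push '('; stack = [((
pos 37: ')' matches '('; pop; stack = [(
pos 38: ')' matches '('; pop; stack = [
pos 39: push '['; stack = [[
pos 40: ']' matches '['; pop; stack = [
pos 41: ']' matches '['; pop; stack = (empty)
pos 42: push '('; stack = (
pos 43: ')' matches '('; pop; stack = (empty)
end: stack empty → VALID
Verdict: properly nested → yes

Answer: yes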